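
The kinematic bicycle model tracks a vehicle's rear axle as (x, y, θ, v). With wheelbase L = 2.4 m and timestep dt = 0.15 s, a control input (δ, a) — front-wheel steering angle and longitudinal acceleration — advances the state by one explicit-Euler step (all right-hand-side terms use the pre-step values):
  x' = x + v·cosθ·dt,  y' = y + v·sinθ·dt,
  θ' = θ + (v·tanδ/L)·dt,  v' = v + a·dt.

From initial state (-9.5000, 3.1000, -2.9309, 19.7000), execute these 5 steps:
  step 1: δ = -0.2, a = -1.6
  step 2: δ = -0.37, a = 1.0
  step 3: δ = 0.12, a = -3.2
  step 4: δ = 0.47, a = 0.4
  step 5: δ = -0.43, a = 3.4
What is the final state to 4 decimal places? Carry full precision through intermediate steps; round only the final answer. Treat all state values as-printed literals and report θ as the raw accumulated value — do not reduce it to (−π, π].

after step 1 (δ=-0.2, a=-1.6): (-12.389654, 2.481999, -3.180487, 19.460000)
after step 2 (δ=-0.37, a=1.0): (-15.306446, 2.595503, -3.652225, 19.610000)
after step 3 (δ=0.12, a=-3.2): (-17.872715, 4.033100, -3.504440, 19.130000)
after step 4 (δ=0.47, a=0.4): (-20.555382, 5.051594, -2.897104, 19.190000)
after step 5 (δ=-0.43, a=3.4): (-23.348279, 4.354822, -3.447162, 19.700000)

(-23.3483, 4.3548, -3.4472, 19.7000)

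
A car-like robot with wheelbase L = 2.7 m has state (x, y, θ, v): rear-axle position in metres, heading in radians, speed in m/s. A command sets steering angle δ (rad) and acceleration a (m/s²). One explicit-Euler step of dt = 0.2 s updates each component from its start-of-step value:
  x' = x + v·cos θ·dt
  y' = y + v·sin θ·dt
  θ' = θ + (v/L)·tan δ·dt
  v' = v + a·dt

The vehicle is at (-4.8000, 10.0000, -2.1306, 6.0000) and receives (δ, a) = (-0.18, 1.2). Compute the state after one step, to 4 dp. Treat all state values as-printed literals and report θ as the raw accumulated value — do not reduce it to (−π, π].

(-5.4372, 8.9832, -2.2115, 6.2400)

x' = -4.8000 + 6.0000·cos(-2.1306)·0.2 = -5.4372
y' = 10.0000 + 6.0000·sin(-2.1306)·0.2 = 8.9832
θ' = -2.1306 + (6.0000/2.7)·tan(-0.18)·0.2 = -2.2115
v' = 6.0000 + 1.2000·0.2 = 6.2400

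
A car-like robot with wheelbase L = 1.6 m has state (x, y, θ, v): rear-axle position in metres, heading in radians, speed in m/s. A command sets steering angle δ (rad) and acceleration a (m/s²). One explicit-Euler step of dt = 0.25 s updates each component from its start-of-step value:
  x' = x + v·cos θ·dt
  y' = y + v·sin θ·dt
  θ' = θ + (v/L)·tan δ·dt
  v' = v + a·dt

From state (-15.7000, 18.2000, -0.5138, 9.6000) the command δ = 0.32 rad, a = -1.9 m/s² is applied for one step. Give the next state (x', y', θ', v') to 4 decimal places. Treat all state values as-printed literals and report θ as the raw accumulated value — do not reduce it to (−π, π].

(-13.6099, 17.0204, -0.0167, 9.1250)

x' = -15.7000 + 9.6000·cos(-0.5138)·0.25 = -13.6099
y' = 18.2000 + 9.6000·sin(-0.5138)·0.25 = 17.0204
θ' = -0.5138 + (9.6000/1.6)·tan(0.32)·0.25 = -0.0167
v' = 9.6000 − 1.9000·0.25 = 9.1250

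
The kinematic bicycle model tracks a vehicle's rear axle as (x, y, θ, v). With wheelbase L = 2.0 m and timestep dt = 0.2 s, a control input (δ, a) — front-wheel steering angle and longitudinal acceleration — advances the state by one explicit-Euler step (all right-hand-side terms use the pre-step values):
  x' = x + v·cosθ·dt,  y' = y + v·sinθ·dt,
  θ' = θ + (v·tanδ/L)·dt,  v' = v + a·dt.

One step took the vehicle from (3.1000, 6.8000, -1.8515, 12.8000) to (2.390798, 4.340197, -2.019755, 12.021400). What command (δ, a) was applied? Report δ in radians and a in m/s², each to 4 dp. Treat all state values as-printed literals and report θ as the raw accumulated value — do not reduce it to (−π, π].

a = (v'−v)/dt = (-0.778600)/0.2 = -3.8930
Δθ = θ'−θ = -0.168255;  (v·dt/L) = 12.8000·0.2/2.0 = 1.280000
tan δ = Δθ·L/(v·dt) = -0.131449  →  δ = -0.1307

δ = -0.1307, a = -3.8930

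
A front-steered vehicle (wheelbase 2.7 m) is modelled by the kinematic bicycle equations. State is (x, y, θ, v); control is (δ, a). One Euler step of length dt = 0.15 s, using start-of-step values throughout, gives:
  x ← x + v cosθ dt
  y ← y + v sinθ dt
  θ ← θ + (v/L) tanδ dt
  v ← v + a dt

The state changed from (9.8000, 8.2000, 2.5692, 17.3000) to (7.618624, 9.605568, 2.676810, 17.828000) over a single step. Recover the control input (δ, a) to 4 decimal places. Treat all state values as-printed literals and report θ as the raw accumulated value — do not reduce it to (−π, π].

a = (v'−v)/dt = (0.528000)/0.15 = 3.5200
Δθ = θ'−θ = 0.107610;  (v·dt/L) = 17.3000·0.15/2.7 = 0.961111
tan δ = Δθ·L/(v·dt) = 0.111964  →  δ = 0.1115

δ = 0.1115, a = 3.5200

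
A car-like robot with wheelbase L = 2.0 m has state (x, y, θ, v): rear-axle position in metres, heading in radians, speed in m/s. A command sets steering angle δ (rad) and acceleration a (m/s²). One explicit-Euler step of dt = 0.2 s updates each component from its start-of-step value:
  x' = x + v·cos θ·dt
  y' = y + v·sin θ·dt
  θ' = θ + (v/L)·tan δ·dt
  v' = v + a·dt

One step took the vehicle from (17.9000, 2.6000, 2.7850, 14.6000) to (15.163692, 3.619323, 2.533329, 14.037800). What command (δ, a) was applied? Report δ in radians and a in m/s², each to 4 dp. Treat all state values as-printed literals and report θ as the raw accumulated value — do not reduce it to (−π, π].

δ = -0.1707, a = -2.8110

a = (v'−v)/dt = (-0.562200)/0.2 = -2.8110
Δθ = θ'−θ = -0.251671;  (v·dt/L) = 14.6000·0.2/2.0 = 1.460000
tan δ = Δθ·L/(v·dt) = -0.172377  →  δ = -0.1707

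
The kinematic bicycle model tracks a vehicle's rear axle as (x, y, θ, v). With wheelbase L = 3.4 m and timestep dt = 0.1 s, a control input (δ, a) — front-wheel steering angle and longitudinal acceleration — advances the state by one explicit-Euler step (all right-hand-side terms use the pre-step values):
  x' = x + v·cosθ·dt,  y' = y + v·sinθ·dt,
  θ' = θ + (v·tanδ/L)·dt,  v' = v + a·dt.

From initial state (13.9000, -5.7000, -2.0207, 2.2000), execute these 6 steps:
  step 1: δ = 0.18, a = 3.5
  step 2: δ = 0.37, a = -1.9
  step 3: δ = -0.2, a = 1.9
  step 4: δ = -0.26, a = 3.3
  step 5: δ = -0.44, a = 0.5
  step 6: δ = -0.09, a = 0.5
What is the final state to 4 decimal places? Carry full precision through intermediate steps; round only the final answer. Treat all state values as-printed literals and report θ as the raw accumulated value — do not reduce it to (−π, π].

(13.2380, -7.0977, -2.0615, 2.9800)

after step 1 (δ=0.18, a=3.5): (13.804327, -5.898108, -2.008926, 2.550000)
after step 2 (δ=0.37, a=-1.9): (13.696144, -6.129022, -1.979836, 2.360000)
after step 3 (δ=-0.2, a=1.9): (13.602280, -6.345553, -1.993906, 2.550000)
after step 4 (δ=-0.26, a=3.3): (13.497578, -6.578066, -2.013858, 2.880000)
after step 5 (δ=-0.44, a=0.5): (13.374110, -6.838258, -2.053736, 2.930000)
after step 6 (δ=-0.09, a=0.5): (13.238045, -7.097748, -2.061513, 2.980000)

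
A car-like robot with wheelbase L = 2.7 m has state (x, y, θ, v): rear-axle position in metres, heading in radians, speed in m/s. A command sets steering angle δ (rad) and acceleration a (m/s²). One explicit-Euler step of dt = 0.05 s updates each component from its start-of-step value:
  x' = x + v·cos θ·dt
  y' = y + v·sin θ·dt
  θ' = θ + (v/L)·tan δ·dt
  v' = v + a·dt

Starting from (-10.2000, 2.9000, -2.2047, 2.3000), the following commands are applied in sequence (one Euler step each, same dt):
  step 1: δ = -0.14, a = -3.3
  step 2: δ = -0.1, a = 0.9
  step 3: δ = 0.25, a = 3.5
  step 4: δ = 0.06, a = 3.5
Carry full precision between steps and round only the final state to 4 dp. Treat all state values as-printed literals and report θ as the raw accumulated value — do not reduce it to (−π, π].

after step 1 (δ=-0.14, a=-3.3): (-10.268114, 2.807342, -2.210702, 2.135000)
after step 2 (δ=-0.1, a=0.9): (-10.331856, 2.721712, -2.214669, 2.180000)
after step 3 (δ=0.25, a=3.5): (-10.397289, 2.634537, -2.204361, 2.355000)
after step 4 (δ=0.06, a=3.5): (-10.466999, 2.539639, -2.201741, 2.530000)

(-10.4670, 2.5396, -2.2017, 2.5300)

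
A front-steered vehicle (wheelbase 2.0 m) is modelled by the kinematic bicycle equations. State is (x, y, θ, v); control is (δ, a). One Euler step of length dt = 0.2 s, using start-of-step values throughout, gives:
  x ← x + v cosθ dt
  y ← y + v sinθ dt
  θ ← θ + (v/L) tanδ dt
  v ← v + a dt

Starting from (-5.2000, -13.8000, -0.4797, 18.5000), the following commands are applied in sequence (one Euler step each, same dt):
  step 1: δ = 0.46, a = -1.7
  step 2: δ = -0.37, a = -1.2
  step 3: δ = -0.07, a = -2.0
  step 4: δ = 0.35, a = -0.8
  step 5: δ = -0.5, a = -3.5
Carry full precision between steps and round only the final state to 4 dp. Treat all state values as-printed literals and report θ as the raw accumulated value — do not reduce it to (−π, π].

after step 1 (δ=0.46, a=-1.7): (-1.917606, -15.507598, 0.436880, 18.160000)
after step 2 (δ=-0.37, a=-1.2): (1.373262, -13.970845, -0.267479, 17.920000)
after step 3 (δ=-0.07, a=-2.0): (4.829816, -14.918101, -0.393125, 17.520000)
after step 4 (δ=0.35, a=-0.8): (8.066519, -16.260401, 0.246405, 17.360000)
after step 5 (δ=-0.5, a=-3.5): (11.433649, -15.413513, -0.701976, 16.660000)

(11.4336, -15.4135, -0.7020, 16.6600)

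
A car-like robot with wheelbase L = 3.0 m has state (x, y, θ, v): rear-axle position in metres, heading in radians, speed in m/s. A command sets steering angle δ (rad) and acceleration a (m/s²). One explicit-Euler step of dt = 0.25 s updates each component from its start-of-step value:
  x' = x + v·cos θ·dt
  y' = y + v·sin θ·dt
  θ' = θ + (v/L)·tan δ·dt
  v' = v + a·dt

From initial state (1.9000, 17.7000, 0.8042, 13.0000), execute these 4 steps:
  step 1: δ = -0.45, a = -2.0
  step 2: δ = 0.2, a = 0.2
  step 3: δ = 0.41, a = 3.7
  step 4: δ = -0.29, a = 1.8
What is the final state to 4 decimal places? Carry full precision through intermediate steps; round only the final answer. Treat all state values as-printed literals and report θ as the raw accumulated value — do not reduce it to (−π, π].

(11.8912, 25.1229, 0.6115, 13.9250)

after step 1 (δ=-0.45, a=-2.0): (4.154485, 20.040897, 0.280890, 12.500000)
after step 2 (δ=0.2, a=0.2): (7.157013, 20.907182, 0.492047, 12.550000)
after step 3 (δ=0.41, a=3.7): (9.922305, 22.389433, 0.946598, 13.475000)
after step 4 (δ=-0.29, a=1.8): (11.891159, 25.122945, 0.611506, 13.925000)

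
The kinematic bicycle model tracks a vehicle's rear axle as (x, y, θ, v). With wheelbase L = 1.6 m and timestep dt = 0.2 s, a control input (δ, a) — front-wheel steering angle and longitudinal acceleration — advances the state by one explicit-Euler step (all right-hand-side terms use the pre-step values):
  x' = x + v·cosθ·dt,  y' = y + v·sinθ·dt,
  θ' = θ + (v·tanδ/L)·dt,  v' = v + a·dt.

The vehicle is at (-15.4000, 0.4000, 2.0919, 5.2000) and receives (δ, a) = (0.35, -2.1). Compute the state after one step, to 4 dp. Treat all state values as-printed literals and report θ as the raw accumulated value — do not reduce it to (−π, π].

(-15.9178, 1.3020, 2.3292, 4.7800)

x' = -15.4000 + 5.2000·cos(2.0919)·0.2 = -15.9178
y' = 0.4000 + 5.2000·sin(2.0919)·0.2 = 1.3020
θ' = 2.0919 + (5.2000/1.6)·tan(0.35)·0.2 = 2.3292
v' = 5.2000 − 2.1000·0.2 = 4.7800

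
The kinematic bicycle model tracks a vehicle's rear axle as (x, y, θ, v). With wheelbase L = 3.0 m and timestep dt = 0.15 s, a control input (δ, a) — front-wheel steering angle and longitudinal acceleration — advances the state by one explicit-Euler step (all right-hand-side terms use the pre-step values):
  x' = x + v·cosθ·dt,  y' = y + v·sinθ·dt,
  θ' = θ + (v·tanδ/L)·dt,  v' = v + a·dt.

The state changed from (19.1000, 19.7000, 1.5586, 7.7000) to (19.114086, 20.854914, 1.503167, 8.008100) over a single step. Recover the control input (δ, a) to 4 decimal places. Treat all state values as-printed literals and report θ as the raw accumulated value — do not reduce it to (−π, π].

δ = -0.1430, a = 2.0540

a = (v'−v)/dt = (0.308100)/0.15 = 2.0540
Δθ = θ'−θ = -0.055433;  (v·dt/L) = 7.7000·0.15/3.0 = 0.385000
tan δ = Δθ·L/(v·dt) = -0.143982  →  δ = -0.1430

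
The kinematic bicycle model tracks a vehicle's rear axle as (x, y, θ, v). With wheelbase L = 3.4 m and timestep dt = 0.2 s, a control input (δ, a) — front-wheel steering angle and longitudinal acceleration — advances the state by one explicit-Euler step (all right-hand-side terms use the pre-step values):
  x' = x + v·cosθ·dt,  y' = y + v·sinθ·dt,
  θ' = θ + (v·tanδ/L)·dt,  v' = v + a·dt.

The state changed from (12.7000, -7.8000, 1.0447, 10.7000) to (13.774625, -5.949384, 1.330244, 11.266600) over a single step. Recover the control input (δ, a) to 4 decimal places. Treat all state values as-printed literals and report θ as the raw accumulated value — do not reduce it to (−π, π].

δ = 0.4259, a = 2.8330

a = (v'−v)/dt = (0.566600)/0.2 = 2.8330
Δθ = θ'−θ = 0.285544;  (v·dt/L) = 10.7000·0.2/3.4 = 0.629412
tan δ = Δθ·L/(v·dt) = 0.453668  →  δ = 0.4259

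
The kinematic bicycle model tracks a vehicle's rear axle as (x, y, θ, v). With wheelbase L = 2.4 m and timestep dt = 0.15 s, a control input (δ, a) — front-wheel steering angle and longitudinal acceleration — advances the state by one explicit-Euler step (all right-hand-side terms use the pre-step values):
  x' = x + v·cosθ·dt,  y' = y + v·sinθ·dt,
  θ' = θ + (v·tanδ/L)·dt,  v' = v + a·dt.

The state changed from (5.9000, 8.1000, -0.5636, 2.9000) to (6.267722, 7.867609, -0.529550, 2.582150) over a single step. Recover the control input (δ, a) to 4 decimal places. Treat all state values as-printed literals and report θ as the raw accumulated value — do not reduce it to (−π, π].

δ = 0.1857, a = -2.1190

a = (v'−v)/dt = (-0.317850)/0.15 = -2.1190
Δθ = θ'−θ = 0.034050;  (v·dt/L) = 2.9000·0.15/2.4 = 0.181250
tan δ = Δθ·L/(v·dt) = 0.187862  →  δ = 0.1857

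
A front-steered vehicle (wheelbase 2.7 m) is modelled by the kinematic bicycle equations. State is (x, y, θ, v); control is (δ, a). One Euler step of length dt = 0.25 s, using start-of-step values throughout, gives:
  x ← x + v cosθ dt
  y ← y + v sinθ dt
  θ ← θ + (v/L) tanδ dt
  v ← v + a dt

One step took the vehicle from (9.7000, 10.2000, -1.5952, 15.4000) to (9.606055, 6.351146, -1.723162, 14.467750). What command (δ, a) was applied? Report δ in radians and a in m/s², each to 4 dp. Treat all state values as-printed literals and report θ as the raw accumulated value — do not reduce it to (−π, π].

a = (v'−v)/dt = (-0.932250)/0.25 = -3.7290
Δθ = θ'−θ = -0.127962;  (v·dt/L) = 15.4000·0.25/2.7 = 1.425926
tan δ = Δθ·L/(v·dt) = -0.089740  →  δ = -0.0895

δ = -0.0895, a = -3.7290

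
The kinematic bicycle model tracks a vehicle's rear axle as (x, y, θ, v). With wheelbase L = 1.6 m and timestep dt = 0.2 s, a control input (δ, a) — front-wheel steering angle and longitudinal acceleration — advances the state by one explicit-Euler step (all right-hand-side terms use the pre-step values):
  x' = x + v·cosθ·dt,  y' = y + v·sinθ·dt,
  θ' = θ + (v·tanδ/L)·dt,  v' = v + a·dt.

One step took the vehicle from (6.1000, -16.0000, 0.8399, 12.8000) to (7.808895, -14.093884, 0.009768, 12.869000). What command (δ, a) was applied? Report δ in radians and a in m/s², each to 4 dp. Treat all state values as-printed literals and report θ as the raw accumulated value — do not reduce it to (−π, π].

a = (v'−v)/dt = (0.069000)/0.2 = 0.3450
Δθ = θ'−θ = -0.830132;  (v·dt/L) = 12.8000·0.2/1.6 = 1.600000
tan δ = Δθ·L/(v·dt) = -0.518832  →  δ = -0.4786

δ = -0.4786, a = 0.3450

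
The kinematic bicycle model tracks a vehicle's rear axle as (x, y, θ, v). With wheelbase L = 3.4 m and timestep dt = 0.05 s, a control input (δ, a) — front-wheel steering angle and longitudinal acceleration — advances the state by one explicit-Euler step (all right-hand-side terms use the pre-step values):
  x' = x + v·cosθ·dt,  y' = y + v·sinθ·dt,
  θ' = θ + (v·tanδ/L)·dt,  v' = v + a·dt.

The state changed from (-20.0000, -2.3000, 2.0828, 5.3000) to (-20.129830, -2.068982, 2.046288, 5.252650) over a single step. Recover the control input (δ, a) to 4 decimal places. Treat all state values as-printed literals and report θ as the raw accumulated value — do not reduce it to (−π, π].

δ = -0.4381, a = -0.9470

a = (v'−v)/dt = (-0.047350)/0.05 = -0.9470
Δθ = θ'−θ = -0.036512;  (v·dt/L) = 5.3000·0.05/3.4 = 0.077941
tan δ = Δθ·L/(v·dt) = -0.468456  →  δ = -0.4381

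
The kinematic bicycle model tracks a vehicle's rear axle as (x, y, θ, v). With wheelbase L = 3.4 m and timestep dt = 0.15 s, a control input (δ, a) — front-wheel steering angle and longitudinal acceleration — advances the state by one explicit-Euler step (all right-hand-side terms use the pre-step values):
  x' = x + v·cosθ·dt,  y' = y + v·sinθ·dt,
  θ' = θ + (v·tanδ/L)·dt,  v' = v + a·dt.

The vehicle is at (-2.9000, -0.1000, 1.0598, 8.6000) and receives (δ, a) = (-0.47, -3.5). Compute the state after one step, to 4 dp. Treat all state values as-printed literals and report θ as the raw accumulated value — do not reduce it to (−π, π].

x' = -2.9000 + 8.6000·cos(1.0598)·0.15 = -2.2691
y' = -0.1000 + 8.6000·sin(1.0598)·0.15 = 1.0252
θ' = 1.0598 + (8.6000/3.4)·tan(-0.47)·0.15 = 0.8671
v' = 8.6000 − 3.5000·0.15 = 8.0750

(-2.2691, 1.0252, 0.8671, 8.0750)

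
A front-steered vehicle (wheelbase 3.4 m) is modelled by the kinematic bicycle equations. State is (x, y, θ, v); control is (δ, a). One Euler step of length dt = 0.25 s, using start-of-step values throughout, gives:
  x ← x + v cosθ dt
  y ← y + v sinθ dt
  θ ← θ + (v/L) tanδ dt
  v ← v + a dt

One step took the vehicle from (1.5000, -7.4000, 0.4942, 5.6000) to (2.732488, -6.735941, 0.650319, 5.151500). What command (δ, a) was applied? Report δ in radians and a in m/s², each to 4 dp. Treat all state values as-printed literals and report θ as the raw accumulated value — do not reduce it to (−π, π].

a = (v'−v)/dt = (-0.448500)/0.25 = -1.7940
Δθ = θ'−θ = 0.156119;  (v·dt/L) = 5.6000·0.25/3.4 = 0.411765
tan δ = Δθ·L/(v·dt) = 0.379146  →  δ = 0.3624

δ = 0.3624, a = -1.7940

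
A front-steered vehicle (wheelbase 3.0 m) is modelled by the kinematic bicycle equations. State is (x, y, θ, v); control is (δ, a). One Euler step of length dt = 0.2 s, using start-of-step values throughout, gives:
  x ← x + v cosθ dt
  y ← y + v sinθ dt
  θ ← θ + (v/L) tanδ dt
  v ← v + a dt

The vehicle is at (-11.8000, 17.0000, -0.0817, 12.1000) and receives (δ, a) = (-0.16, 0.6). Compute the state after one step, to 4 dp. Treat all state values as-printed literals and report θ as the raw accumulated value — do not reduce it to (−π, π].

x' = -11.8000 + 12.1000·cos(-0.0817)·0.2 = -9.3881
y' = 17.0000 + 12.1000·sin(-0.0817)·0.2 = 16.8025
θ' = -0.0817 + (12.1000/3.0)·tan(-0.16)·0.2 = -0.2119
v' = 12.1000 + 0.6000·0.2 = 12.2200

(-9.3881, 16.8025, -0.2119, 12.2200)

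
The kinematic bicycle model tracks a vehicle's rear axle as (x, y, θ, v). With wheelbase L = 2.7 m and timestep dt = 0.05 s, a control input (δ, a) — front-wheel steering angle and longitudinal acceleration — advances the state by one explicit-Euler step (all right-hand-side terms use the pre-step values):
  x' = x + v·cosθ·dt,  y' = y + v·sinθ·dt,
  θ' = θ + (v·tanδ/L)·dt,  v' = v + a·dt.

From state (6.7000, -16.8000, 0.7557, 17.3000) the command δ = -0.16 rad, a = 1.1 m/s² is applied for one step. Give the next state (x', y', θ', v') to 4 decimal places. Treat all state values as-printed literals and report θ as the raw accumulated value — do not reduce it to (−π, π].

(7.3295, -16.2068, 0.7040, 17.3550)

x' = 6.7000 + 17.3000·cos(0.7557)·0.05 = 7.3295
y' = -16.8000 + 17.3000·sin(0.7557)·0.05 = -16.2068
θ' = 0.7557 + (17.3000/2.7)·tan(-0.16)·0.05 = 0.7040
v' = 17.3000 + 1.1000·0.05 = 17.3550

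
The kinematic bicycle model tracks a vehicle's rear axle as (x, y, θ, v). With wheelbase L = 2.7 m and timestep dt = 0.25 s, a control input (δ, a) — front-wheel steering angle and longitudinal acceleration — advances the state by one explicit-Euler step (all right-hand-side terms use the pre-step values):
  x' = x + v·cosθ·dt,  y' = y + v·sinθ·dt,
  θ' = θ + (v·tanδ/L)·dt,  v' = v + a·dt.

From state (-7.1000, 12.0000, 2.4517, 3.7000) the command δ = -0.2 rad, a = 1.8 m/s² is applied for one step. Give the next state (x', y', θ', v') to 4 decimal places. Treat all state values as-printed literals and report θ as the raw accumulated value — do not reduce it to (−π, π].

(-7.8135, 12.5887, 2.3823, 4.1500)

x' = -7.1000 + 3.7000·cos(2.4517)·0.25 = -7.8135
y' = 12.0000 + 3.7000·sin(2.4517)·0.25 = 12.5887
θ' = 2.4517 + (3.7000/2.7)·tan(-0.2)·0.25 = 2.3823
v' = 3.7000 + 1.8000·0.25 = 4.1500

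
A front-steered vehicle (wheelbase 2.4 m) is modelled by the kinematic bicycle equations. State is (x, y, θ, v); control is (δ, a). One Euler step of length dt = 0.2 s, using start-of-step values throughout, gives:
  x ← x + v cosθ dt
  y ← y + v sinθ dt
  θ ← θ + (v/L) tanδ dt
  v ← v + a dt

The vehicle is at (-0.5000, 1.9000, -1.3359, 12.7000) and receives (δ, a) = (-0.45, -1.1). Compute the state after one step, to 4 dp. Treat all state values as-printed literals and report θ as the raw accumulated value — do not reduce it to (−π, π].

x' = -0.5000 + 12.7000·cos(-1.3359)·0.2 = 0.0912
y' = 1.9000 + 12.7000·sin(-1.3359)·0.2 = -0.5702
θ' = -1.3359 + (12.7000/2.4)·tan(-0.45)·0.2 = -1.8471
v' = 12.7000 − 1.1000·0.2 = 12.4800

(0.0912, -0.5702, -1.8471, 12.4800)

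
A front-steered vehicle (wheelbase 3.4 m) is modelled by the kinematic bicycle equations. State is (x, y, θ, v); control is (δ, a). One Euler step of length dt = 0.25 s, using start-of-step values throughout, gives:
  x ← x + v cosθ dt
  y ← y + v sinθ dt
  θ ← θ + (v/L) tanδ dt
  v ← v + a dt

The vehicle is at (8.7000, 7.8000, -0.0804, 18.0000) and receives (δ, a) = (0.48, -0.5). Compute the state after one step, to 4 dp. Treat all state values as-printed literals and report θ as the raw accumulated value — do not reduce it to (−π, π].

x' = 8.7000 + 18.0000·cos(-0.0804)·0.25 = 13.1855
y' = 7.8000 + 18.0000·sin(-0.0804)·0.25 = 7.4386
θ' = -0.0804 + (18.0000/3.4)·tan(0.48)·0.25 = 0.6086
v' = 18.0000 − 0.5000·0.25 = 17.8750

(13.1855, 7.4386, 0.6086, 17.8750)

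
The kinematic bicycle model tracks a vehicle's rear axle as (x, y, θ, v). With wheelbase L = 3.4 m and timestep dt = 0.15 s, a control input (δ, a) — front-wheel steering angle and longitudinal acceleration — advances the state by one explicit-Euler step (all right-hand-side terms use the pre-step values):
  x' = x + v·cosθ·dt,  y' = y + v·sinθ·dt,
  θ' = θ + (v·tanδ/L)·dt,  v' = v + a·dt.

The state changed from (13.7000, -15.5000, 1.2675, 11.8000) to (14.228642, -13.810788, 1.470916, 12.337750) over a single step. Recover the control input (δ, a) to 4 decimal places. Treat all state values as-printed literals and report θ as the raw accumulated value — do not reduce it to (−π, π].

a = (v'−v)/dt = (0.537750)/0.15 = 3.5850
Δθ = θ'−θ = 0.203416;  (v·dt/L) = 11.8000·0.15/3.4 = 0.520588
tan δ = Δθ·L/(v·dt) = 0.390743  →  δ = 0.3725

δ = 0.3725, a = 3.5850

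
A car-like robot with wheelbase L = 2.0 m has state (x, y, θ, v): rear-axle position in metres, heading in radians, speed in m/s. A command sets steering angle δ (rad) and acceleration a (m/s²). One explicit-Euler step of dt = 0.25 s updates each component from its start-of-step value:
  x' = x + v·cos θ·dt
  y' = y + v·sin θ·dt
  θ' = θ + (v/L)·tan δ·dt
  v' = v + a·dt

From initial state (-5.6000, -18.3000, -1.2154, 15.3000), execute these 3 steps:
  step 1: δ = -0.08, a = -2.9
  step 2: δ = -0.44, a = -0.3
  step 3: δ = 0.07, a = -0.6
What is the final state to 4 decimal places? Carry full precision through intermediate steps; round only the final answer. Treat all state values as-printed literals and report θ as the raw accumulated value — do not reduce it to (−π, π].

after step 1 (δ=-0.08, a=-2.9): (-4.269046, -21.885971, -1.368727, 14.575000)
after step 2 (δ=-0.44, a=-0.3): (-3.537757, -25.455583, -2.226431, 14.500000)
after step 3 (δ=0.07, a=-0.6): (-5.747782, -28.328980, -2.099348, 14.350000)

(-5.7478, -28.3290, -2.0993, 14.3500)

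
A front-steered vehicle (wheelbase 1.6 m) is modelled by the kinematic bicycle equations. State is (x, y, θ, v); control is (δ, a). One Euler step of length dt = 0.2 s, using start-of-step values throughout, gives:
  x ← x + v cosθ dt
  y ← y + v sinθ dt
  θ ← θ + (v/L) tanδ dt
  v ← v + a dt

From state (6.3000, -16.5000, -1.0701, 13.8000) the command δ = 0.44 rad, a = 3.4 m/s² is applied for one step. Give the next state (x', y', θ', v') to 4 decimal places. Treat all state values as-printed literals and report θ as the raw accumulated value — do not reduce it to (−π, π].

(7.6249, -18.9212, -0.2580, 14.4800)

x' = 6.3000 + 13.8000·cos(-1.0701)·0.2 = 7.6249
y' = -16.5000 + 13.8000·sin(-1.0701)·0.2 = -18.9212
θ' = -1.0701 + (13.8000/1.6)·tan(0.44)·0.2 = -0.2580
v' = 13.8000 + 3.4000·0.2 = 14.4800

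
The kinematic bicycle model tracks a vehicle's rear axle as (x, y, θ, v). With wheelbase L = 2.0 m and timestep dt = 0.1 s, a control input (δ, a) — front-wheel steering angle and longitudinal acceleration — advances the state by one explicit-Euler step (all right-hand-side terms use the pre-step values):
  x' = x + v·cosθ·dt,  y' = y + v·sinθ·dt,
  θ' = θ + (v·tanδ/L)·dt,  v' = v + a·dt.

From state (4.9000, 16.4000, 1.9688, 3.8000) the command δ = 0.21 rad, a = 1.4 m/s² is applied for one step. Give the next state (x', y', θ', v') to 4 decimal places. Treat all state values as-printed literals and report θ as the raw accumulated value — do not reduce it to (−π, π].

x' = 4.9000 + 3.8000·cos(1.9688)·0.1 = 4.7527
y' = 16.4000 + 3.8000·sin(1.9688)·0.1 = 16.7503
θ' = 1.9688 + (3.8000/2.0)·tan(0.21)·0.1 = 2.0093
v' = 3.8000 + 1.4000·0.1 = 3.9400

(4.7527, 16.7503, 2.0093, 3.9400)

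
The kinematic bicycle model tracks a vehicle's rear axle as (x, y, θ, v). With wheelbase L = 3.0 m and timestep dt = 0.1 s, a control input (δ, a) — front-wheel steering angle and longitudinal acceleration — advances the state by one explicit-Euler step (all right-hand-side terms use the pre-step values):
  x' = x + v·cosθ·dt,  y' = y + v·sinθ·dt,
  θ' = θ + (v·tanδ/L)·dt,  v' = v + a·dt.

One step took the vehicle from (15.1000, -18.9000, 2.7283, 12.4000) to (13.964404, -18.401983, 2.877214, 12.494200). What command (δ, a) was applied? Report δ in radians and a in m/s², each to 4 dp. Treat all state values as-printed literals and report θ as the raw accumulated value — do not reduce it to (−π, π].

a = (v'−v)/dt = (0.094200)/0.1 = 0.9420
Δθ = θ'−θ = 0.148914;  (v·dt/L) = 12.4000·0.1/3.0 = 0.413333
tan δ = Δθ·L/(v·dt) = 0.360276  →  δ = 0.3458

δ = 0.3458, a = 0.9420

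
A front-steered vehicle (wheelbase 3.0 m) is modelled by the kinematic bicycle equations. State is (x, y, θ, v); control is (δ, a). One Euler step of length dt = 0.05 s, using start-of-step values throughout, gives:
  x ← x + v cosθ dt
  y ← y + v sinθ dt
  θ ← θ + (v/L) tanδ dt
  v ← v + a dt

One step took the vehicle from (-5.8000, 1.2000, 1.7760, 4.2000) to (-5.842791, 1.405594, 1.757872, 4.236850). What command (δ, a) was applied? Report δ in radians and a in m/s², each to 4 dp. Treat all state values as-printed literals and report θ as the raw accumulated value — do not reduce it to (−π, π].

δ = -0.2534, a = 0.7370

a = (v'−v)/dt = (0.036850)/0.05 = 0.7370
Δθ = θ'−θ = -0.018128;  (v·dt/L) = 4.2000·0.05/3.0 = 0.070000
tan δ = Δθ·L/(v·dt) = -0.258971  →  δ = -0.2534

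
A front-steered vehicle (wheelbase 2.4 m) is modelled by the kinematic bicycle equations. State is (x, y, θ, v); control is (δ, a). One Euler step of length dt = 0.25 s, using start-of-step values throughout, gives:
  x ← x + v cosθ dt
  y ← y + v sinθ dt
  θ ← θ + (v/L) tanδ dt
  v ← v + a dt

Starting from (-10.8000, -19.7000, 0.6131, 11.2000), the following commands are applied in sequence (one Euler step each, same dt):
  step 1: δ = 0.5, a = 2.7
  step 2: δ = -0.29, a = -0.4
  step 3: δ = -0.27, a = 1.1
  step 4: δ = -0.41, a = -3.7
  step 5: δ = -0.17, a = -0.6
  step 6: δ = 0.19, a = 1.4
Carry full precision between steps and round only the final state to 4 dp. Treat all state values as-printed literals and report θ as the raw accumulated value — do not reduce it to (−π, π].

after step 1 (δ=0.5, a=2.7): (-8.509969, -18.088864, 1.250453, 11.875000)
after step 2 (δ=-0.29, a=-0.4): (-7.575132, -15.271143, 0.881323, 11.775000)
after step 3 (δ=-0.27, a=1.1): (-5.702520, -12.999801, 0.541861, 12.050000)
after step 4 (δ=-0.41, a=-3.7): (-3.121560, -11.446160, -0.003691, 11.125000)
after step 5 (δ=-0.17, a=-0.6): (-0.340329, -11.456427, -0.202617, 10.975000)
after step 6 (δ=0.19, a=1.4): (2.347293, -12.008560, 0.017249, 11.325000)

(2.3473, -12.0086, 0.0172, 11.3250)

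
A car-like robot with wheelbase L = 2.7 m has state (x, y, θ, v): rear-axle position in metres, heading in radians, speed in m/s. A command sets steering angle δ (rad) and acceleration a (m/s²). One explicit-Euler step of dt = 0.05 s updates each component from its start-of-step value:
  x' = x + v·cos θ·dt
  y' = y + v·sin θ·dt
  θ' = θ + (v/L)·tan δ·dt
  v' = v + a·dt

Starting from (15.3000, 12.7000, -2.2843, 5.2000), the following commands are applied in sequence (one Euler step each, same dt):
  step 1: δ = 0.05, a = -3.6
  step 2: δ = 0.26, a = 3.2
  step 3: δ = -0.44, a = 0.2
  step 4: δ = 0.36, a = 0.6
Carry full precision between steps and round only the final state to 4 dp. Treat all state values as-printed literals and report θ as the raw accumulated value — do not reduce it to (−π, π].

after step 1 (δ=0.05, a=-3.6): (15.129833, 12.503421, -2.279481, 5.020000)
after step 2 (δ=0.26, a=3.2): (14.966474, 12.312857, -2.254751, 5.180000)
after step 3 (δ=-0.44, a=0.2): (14.802821, 12.112111, -2.299911, 5.190000)
after step 4 (δ=0.36, a=0.6): (14.629940, 11.918585, -2.263735, 5.220000)

(14.6299, 11.9186, -2.2637, 5.2200)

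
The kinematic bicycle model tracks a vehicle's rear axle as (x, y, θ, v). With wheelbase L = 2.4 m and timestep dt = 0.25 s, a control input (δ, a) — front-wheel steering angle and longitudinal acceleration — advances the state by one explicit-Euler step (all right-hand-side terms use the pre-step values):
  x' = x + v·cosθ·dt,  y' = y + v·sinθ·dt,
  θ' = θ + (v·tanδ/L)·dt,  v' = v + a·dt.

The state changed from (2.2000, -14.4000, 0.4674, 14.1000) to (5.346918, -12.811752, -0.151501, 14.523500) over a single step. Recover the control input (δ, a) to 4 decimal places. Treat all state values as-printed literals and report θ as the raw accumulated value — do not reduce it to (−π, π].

a = (v'−v)/dt = (0.423500)/0.25 = 1.6940
Δθ = θ'−θ = -0.618901;  (v·dt/L) = 14.1000·0.25/2.4 = 1.468750
tan δ = Δθ·L/(v·dt) = -0.421379  →  δ = -0.3988

δ = -0.3988, a = 1.6940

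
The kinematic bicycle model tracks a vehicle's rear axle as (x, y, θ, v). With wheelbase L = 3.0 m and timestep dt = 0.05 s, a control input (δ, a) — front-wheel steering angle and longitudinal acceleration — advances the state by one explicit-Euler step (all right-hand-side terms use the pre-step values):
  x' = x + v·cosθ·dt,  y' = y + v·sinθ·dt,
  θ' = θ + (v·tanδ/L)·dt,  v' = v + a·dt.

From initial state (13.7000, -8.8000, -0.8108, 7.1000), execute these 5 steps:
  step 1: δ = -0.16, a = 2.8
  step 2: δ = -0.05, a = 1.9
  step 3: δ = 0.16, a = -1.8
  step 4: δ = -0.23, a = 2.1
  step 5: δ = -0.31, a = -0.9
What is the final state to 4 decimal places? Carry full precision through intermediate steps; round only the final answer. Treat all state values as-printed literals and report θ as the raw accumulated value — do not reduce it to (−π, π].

(14.9270, -10.1352, -0.8837, 7.3050)

after step 1 (δ=-0.16, a=2.8): (13.944566, -9.057318, -0.829897, 7.240000)
after step 2 (δ=-0.05, a=1.9): (14.188899, -9.324424, -0.835935, 7.335000)
after step 3 (δ=0.16, a=-1.8): (14.434799, -9.596524, -0.816206, 7.245000)
after step 4 (δ=-0.23, a=2.1): (14.682937, -9.860442, -0.844479, 7.350000)
after step 5 (δ=-0.31, a=-0.9): (14.927001, -10.135194, -0.883719, 7.305000)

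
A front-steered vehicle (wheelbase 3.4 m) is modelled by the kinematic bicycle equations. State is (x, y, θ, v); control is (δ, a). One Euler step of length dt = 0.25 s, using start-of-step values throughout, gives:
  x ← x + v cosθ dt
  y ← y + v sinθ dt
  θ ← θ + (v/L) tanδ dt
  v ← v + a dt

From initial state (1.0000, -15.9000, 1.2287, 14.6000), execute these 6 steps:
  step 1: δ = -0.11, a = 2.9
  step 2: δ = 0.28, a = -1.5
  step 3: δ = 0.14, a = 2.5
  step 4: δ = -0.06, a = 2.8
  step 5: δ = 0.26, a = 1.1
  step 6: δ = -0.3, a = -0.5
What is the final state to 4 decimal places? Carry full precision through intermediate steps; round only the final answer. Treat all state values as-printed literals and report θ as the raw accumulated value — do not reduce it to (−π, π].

after step 1 (δ=-0.11, a=2.9): (2.224439, -12.461505, 1.110133, 15.325000)
after step 2 (δ=0.28, a=-1.5): (3.927591, -9.029632, 1.434160, 14.950000)
after step 3 (δ=0.14, a=2.5): (4.436681, -5.326966, 1.589071, 15.575000)
after step 4 (δ=-0.06, a=2.8): (4.365528, -1.433867, 1.520275, 16.275000)
after step 5 (δ=0.26, a=1.1): (4.570999, 2.629692, 1.838621, 16.550000)
after step 6 (δ=-0.3, a=-0.5): (3.476076, 6.619686, 1.462186, 16.425000)

(3.4761, 6.6197, 1.4622, 16.4250)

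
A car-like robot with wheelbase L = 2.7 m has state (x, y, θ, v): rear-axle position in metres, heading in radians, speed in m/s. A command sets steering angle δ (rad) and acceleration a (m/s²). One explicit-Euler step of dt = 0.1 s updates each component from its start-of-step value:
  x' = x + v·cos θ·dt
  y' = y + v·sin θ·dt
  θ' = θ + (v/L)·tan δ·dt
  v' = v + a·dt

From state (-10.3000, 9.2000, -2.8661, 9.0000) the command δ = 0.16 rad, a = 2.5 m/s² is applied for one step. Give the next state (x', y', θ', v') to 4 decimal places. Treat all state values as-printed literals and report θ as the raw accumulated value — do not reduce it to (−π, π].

x' = -10.3000 + 9.0000·cos(-2.8661)·0.1 = -11.1661
y' = 9.2000 + 9.0000·sin(-2.8661)·0.1 = 8.9552
θ' = -2.8661 + (9.0000/2.7)·tan(0.16)·0.1 = -2.8123
v' = 9.0000 + 2.5000·0.1 = 9.2500

(-11.1661, 8.9552, -2.8123, 9.2500)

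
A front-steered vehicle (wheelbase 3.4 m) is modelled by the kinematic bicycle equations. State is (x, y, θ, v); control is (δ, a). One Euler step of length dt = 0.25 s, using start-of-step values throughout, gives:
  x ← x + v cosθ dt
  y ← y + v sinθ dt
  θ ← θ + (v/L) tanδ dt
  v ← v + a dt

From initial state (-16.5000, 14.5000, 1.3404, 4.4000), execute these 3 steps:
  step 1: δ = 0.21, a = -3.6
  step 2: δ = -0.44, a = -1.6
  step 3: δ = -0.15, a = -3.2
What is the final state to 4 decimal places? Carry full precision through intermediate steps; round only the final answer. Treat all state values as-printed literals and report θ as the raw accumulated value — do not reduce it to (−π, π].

(-15.8920, 17.1788, 1.2538, 2.3000)

after step 1 (δ=0.21, a=-3.6): (-16.248800, 15.570934, 1.409358, 3.500000)
after step 2 (δ=-0.44, a=-1.6): (-16.108154, 16.434556, 1.288201, 3.100000)
after step 3 (δ=-0.15, a=-3.2): (-15.892047, 17.178816, 1.253751, 2.300000)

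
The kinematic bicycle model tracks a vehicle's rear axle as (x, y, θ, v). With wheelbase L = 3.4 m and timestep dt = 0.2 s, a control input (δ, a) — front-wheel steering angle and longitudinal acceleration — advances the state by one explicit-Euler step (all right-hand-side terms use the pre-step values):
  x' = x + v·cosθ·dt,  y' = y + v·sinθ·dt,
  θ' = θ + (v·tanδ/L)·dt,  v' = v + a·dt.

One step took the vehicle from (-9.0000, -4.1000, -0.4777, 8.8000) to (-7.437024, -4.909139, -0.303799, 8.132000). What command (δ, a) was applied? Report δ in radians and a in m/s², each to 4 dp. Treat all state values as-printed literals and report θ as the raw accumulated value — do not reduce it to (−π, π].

a = (v'−v)/dt = (-0.668000)/0.2 = -3.3400
Δθ = θ'−θ = 0.173901;  (v·dt/L) = 8.8000·0.2/3.4 = 0.517647
tan δ = Δθ·L/(v·dt) = 0.335945  →  δ = 0.3241

δ = 0.3241, a = -3.3400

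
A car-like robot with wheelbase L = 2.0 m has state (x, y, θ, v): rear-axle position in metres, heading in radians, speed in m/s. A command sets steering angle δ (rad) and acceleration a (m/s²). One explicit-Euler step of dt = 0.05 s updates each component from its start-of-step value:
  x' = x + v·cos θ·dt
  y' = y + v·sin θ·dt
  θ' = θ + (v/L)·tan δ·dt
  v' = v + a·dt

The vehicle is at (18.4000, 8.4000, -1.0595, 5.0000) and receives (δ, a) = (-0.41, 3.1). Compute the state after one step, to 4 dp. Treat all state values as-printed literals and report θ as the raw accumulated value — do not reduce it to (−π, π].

(18.5223, 8.1820, -1.1138, 5.1550)

x' = 18.4000 + 5.0000·cos(-1.0595)·0.05 = 18.5223
y' = 8.4000 + 5.0000·sin(-1.0595)·0.05 = 8.1820
θ' = -1.0595 + (5.0000/2.0)·tan(-0.41)·0.05 = -1.1138
v' = 5.0000 + 3.1000·0.05 = 5.1550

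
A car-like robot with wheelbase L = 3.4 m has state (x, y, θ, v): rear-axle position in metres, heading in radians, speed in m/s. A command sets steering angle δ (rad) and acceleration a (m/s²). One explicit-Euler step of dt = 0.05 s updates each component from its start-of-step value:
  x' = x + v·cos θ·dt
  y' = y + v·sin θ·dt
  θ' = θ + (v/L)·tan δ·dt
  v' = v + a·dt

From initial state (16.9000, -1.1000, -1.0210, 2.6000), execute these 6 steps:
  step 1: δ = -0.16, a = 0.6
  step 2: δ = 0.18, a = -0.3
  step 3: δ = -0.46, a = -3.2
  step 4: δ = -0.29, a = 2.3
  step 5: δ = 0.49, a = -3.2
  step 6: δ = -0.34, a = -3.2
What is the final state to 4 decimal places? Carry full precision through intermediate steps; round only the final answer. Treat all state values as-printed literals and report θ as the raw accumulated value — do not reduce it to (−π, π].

(17.2926, -1.7554, -1.0423, 2.2500)

after step 1 (δ=-0.16, a=0.6): (16.967927, -1.210842, -1.027170, 2.630000)
after step 2 (δ=0.18, a=-0.3): (17.035944, -1.323385, -1.020132, 2.615000)
after step 3 (δ=-0.46, a=-3.2): (17.104360, -1.434807, -1.039185, 2.455000)
after step 4 (δ=-0.29, a=2.3): (17.166584, -1.540616, -1.049959, 2.570000)
after step 5 (δ=0.49, a=-3.2): (17.230527, -1.652078, -1.029800, 2.410000)
after step 6 (δ=-0.34, a=-3.2): (17.292583, -1.755370, -1.042337, 2.250000)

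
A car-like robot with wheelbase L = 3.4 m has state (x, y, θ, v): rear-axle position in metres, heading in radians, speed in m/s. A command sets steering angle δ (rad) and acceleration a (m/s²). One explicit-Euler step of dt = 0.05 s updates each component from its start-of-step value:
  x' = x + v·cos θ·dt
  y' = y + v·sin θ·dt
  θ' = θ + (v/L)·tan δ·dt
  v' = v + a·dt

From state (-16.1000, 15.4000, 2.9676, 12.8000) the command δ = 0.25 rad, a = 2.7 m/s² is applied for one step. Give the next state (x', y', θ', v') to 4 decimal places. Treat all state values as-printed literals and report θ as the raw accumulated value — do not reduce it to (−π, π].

(-16.7303, 15.5108, 3.0157, 12.9350)

x' = -16.1000 + 12.8000·cos(2.9676)·0.05 = -16.7303
y' = 15.4000 + 12.8000·sin(2.9676)·0.05 = 15.5108
θ' = 2.9676 + (12.8000/3.4)·tan(0.25)·0.05 = 3.0157
v' = 12.8000 + 2.7000·0.05 = 12.9350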